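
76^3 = 438976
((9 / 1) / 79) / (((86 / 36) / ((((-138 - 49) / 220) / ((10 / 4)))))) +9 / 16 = 742293 / 1358800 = 0.55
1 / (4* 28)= 1 / 112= 0.01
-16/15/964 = -4/3615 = -0.00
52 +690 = 742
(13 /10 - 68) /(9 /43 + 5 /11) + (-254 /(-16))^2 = 7613409 /50240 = 151.54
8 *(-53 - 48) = -808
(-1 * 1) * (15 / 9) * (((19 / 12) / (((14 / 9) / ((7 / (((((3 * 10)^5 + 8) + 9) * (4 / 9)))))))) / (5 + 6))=-855 / 8553605984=-0.00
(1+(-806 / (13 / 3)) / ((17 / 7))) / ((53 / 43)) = -55255 / 901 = -61.33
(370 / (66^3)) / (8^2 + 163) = 185 / 32630796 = 0.00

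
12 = 12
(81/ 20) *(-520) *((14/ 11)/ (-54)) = 546/ 11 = 49.64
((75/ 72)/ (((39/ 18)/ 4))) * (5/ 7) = 1.37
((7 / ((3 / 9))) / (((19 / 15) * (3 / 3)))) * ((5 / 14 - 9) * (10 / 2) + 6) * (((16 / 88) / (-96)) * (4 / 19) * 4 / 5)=1563 / 7942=0.20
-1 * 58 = -58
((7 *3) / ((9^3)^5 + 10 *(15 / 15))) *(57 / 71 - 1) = -294 / 14618270378720789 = -0.00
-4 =-4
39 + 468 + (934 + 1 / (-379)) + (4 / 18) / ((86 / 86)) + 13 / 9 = 1640309 / 1137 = 1442.66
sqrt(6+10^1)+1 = 5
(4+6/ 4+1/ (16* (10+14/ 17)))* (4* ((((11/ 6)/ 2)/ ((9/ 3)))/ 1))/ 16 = 19811/ 47104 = 0.42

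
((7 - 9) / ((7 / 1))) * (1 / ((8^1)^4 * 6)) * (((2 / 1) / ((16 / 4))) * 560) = -5 / 1536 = -0.00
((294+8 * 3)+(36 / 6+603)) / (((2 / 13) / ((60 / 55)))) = 72306 / 11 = 6573.27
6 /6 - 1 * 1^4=0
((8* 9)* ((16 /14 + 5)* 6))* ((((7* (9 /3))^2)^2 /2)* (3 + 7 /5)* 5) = 5677067088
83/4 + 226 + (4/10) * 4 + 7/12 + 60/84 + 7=26948/105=256.65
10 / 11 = 0.91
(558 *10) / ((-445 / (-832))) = 928512 / 89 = 10432.72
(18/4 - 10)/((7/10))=-7.86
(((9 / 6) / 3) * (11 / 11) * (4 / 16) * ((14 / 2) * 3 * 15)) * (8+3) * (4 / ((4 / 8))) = 3465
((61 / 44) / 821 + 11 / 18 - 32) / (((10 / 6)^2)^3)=-826562961 / 564437500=-1.46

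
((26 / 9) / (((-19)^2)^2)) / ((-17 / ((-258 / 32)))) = 559 / 53170968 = 0.00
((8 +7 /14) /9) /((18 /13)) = 221 /324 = 0.68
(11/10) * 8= 8.80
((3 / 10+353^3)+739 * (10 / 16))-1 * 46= 1759495727 / 40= 43987393.18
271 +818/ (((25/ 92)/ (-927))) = -69755537/ 25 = -2790221.48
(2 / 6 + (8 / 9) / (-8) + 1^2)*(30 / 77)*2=20 / 21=0.95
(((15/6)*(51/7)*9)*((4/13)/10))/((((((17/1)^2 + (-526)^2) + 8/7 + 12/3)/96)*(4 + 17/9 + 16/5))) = 1982880/10308551747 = 0.00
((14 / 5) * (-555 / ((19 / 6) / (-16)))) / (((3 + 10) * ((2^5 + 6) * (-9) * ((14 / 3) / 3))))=-5328 / 4693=-1.14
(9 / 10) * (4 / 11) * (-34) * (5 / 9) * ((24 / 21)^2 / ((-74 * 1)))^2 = -0.00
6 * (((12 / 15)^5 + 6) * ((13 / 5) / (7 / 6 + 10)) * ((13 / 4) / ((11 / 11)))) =30076254 / 1046875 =28.73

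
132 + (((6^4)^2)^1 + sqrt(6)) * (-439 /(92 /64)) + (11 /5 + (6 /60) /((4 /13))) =-512940734.57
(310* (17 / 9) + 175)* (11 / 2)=75295 / 18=4183.06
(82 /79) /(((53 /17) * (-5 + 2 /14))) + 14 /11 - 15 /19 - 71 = -61767989 /875083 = -70.59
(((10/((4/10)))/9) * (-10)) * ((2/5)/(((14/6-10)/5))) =500/69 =7.25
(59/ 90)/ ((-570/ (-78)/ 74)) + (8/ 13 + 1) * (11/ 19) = 420902/ 55575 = 7.57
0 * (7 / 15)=0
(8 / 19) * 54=432 / 19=22.74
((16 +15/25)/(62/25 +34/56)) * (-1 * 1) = -11620/2161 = -5.38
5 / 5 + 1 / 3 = 4 / 3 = 1.33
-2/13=-0.15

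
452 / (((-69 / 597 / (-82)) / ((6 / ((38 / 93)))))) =2057830344 / 437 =4708993.92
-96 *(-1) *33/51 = 1056/17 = 62.12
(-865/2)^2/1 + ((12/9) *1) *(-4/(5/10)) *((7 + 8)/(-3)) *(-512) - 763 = 1907839/12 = 158986.58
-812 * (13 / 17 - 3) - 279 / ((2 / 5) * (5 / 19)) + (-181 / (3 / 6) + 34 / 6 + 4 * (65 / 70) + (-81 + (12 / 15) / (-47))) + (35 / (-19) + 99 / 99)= -4048515589 / 3188010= -1269.92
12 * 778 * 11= 102696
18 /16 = 9 /8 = 1.12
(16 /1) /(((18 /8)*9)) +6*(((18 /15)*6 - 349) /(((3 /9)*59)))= -2472842 /23895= -103.49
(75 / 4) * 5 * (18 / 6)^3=10125 / 4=2531.25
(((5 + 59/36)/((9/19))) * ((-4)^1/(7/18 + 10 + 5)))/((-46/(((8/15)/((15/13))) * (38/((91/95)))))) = 1.45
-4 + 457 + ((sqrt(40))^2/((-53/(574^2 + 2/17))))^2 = 50195606762683453/811801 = 61832403215.42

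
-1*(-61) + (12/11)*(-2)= 647/11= 58.82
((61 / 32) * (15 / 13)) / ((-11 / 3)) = -2745 / 4576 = -0.60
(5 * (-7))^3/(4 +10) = -6125/2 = -3062.50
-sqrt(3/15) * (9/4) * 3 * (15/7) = -81 * sqrt(5)/28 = -6.47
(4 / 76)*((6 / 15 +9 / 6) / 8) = 1 / 80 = 0.01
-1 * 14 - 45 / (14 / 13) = -781 / 14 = -55.79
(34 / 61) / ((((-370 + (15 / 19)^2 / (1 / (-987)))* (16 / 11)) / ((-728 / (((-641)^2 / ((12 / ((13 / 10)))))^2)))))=1360941120 / 9522522519950464817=0.00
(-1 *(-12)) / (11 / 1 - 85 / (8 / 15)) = -96 / 1187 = -0.08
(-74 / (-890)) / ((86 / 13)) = 481 / 38270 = 0.01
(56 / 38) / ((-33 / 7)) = -196 / 627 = -0.31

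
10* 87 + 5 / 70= 12181 / 14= 870.07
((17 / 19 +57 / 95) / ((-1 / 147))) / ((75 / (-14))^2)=-1363768 / 178125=-7.66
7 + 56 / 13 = 147 / 13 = 11.31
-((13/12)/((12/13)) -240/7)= 33377/1008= 33.11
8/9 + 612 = 5516/9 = 612.89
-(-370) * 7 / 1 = 2590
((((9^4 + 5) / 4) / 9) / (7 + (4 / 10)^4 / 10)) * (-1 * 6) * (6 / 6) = -10259375 / 65649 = -156.28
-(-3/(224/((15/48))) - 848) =848.00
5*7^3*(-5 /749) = -1225 /107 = -11.45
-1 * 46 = -46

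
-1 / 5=-0.20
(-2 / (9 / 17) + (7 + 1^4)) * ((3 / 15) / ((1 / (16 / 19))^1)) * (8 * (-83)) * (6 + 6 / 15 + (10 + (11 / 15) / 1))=-5460736 / 675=-8089.98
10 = 10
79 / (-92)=-79 / 92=-0.86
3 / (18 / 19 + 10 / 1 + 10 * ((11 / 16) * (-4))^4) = 7296 / 1417519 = 0.01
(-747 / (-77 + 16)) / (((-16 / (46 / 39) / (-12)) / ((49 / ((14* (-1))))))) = -120267 / 3172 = -37.92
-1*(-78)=78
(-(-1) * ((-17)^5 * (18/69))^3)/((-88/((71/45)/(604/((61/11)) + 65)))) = 5238688943044.61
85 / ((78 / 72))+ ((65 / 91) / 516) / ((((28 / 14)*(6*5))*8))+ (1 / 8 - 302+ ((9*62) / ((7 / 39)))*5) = 69063060253 / 4507776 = 15320.87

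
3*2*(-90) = -540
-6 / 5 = -1.20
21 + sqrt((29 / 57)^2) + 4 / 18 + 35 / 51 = 65167 / 2907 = 22.42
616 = 616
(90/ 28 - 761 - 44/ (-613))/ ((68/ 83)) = -539724183/ 583576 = -924.86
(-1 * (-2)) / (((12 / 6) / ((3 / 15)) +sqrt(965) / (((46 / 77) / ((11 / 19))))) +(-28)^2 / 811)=-11019727119568 / 394914977615149 +973792772876 * sqrt(965) / 394914977615149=0.05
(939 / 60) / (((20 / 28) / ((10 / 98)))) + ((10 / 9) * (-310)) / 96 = -10223 / 7560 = -1.35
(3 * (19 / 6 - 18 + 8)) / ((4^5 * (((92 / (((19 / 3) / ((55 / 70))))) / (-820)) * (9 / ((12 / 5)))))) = 223573 / 582912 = 0.38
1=1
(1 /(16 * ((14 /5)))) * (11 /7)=55 /1568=0.04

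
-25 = -25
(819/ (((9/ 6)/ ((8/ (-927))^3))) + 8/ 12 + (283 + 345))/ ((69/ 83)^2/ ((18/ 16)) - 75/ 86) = -98899199174838892/ 40552944585903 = -2438.77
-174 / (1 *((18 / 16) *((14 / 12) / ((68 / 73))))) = -63104 / 511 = -123.49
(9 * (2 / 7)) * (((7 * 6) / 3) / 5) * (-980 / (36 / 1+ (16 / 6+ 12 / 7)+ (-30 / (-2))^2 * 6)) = -74088 / 14599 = -5.07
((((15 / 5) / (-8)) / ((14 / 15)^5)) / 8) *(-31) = 70621875 / 34420736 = 2.05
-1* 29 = -29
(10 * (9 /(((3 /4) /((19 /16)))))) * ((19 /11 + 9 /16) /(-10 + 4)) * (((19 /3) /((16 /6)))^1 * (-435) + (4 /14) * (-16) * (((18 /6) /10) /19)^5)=180411397441205307 /3211109440000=56183.51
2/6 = 1/3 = 0.33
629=629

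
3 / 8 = 0.38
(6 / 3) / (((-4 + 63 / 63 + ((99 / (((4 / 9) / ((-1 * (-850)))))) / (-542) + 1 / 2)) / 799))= -1732232 / 381385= -4.54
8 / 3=2.67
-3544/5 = -708.80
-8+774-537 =229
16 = 16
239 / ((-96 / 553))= -132167 / 96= -1376.74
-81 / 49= -1.65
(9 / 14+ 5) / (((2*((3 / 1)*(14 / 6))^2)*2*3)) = 0.01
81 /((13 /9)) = 729 /13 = 56.08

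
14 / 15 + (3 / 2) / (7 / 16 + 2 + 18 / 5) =2854 / 2415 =1.18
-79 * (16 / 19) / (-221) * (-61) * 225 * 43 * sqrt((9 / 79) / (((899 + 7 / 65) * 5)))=-14164200 * sqrt(60019934) / 122698979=-894.33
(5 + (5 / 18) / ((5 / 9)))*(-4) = -22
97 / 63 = 1.54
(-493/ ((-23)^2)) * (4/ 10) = -986/ 2645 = -0.37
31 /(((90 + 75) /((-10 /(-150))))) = 31 /2475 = 0.01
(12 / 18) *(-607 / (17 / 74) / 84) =-22459 / 1071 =-20.97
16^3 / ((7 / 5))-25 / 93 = 1904465 / 651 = 2925.45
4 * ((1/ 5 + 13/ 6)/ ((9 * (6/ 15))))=71/ 27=2.63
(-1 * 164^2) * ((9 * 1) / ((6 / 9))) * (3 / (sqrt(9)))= -363096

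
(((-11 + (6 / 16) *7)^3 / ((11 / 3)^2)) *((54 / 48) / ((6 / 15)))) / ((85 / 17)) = -24361803 / 991232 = -24.58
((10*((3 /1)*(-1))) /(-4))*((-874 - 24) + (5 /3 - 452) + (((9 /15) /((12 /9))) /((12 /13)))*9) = -322547 /32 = -10079.59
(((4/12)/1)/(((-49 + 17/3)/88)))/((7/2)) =-88/455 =-0.19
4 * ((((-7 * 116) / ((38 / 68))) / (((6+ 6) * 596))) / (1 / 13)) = -89726 / 8493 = -10.56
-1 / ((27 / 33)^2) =-121 / 81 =-1.49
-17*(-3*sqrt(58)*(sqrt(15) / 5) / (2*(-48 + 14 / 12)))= -153*sqrt(870) / 1405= -3.21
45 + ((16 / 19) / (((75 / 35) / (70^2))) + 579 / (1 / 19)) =739382 / 57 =12971.61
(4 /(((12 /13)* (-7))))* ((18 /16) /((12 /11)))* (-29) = 4147 /224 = 18.51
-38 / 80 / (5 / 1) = -19 / 200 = -0.10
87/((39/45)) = 1305/13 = 100.38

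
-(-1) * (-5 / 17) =-5 / 17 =-0.29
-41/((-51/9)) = 123/17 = 7.24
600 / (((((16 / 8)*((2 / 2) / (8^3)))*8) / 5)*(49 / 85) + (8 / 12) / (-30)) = -73440000 / 2279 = -32224.66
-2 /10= -1 /5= -0.20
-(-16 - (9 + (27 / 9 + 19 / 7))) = 215 / 7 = 30.71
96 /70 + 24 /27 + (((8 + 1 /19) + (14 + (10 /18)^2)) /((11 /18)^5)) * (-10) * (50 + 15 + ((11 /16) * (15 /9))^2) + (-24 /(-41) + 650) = -13699432307972749 /79038999270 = -173324.97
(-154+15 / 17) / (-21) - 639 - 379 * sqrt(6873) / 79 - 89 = -257293 / 357 - 379 * sqrt(6873) / 79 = -1118.44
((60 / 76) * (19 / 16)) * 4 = 15 / 4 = 3.75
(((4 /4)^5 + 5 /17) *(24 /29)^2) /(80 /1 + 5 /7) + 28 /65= 9277772 /21002293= 0.44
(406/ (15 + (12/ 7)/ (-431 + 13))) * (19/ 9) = 11285582/ 197451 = 57.16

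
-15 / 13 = -1.15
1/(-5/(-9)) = 9/5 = 1.80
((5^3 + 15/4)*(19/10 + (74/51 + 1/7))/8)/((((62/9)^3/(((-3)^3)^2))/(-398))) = -45289239221907/907553024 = -49902.58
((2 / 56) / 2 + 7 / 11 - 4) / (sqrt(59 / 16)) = -2061*sqrt(59) / 9086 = -1.74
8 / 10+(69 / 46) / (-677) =5401 / 6770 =0.80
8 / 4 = 2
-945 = -945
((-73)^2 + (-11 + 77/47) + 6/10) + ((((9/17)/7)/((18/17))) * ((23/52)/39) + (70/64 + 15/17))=2414711181601/453704160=5322.22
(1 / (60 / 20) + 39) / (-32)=-59 / 48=-1.23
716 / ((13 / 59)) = 42244 / 13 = 3249.54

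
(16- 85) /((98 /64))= -2208 /49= -45.06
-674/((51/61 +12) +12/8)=-82228/1749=-47.01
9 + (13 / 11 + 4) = 156 / 11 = 14.18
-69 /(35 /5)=-69 /7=-9.86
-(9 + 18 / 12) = -10.50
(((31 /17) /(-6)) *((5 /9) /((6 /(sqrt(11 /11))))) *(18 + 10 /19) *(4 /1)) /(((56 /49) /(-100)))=4774000 /26163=182.47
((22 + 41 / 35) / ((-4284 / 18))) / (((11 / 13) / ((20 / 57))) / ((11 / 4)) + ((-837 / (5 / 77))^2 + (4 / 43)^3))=-4191211505 / 7152470656236735676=-0.00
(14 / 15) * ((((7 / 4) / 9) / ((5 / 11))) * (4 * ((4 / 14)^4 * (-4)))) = -1408 / 33075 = -0.04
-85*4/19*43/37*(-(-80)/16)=-73100/703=-103.98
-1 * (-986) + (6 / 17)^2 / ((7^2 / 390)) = 13976786 / 14161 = 986.99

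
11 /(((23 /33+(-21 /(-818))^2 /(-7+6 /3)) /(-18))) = -21860281080 /76934707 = -284.14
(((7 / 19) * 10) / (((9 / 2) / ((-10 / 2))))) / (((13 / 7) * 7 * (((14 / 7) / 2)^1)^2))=-700 / 2223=-0.31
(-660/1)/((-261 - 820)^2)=-660/1168561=-0.00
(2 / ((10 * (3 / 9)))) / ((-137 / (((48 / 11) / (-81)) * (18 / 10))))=16 / 37675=0.00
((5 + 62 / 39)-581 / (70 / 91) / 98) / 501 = -6101 / 2735460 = -0.00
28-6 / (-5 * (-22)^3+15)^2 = 79410660694 / 2836095025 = 28.00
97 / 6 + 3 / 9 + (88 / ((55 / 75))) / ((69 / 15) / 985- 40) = 1772747 / 131318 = 13.50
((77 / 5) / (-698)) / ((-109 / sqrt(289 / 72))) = 1309* sqrt(2) / 4564920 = 0.00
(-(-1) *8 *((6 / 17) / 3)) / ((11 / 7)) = 0.60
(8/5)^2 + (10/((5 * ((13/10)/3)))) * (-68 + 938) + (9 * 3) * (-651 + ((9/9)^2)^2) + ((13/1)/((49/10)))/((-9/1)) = -1939524088/143325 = -13532.35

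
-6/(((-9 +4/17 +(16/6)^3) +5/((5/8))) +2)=-2754/9271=-0.30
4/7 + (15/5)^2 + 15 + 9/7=181/7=25.86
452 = 452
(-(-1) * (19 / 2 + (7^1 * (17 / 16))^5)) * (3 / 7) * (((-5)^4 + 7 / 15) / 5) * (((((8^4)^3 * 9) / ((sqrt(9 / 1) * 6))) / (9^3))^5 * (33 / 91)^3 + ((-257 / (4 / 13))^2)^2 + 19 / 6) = 1827463677508154498246789164989209382521632484898996696261835194649270613 / 134972715660313576472366284800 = 13539504399595399147795260000000000000000000.00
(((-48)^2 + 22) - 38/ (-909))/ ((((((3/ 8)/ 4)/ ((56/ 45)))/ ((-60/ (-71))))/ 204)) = 1030595657728/ 193617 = 5322857.28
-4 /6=-2 /3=-0.67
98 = 98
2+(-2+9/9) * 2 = 0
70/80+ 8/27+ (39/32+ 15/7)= 27415/6048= 4.53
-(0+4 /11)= -4 /11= -0.36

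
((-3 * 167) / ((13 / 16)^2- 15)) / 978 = 21376 / 598373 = 0.04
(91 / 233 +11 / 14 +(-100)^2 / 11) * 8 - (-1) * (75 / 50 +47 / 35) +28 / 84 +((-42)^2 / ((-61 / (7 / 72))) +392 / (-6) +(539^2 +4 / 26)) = 21179932675043 / 71136065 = 297738.32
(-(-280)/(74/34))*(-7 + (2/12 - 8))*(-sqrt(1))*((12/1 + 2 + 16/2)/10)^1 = 466004/111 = 4198.23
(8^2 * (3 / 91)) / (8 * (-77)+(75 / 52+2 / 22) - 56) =-8448 / 2684549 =-0.00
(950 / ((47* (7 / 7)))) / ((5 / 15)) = 2850 / 47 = 60.64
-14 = -14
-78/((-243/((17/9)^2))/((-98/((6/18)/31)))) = -22827532/2187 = -10437.83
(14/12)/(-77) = -1/66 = -0.02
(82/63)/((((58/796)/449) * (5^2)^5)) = 14653564/17841796875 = 0.00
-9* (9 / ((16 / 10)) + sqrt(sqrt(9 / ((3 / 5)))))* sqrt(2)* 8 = sqrt(2)* (-405 - 72* 15^(1 / 4)) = -773.14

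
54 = 54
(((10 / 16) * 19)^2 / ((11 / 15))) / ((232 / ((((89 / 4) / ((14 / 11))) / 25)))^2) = 94362873 / 54013460480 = 0.00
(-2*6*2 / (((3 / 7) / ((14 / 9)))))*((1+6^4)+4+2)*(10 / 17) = -10215520 / 153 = -66768.10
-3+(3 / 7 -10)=-88 / 7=-12.57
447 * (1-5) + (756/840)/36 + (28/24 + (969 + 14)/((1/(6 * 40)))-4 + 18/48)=7023887/30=234129.57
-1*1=-1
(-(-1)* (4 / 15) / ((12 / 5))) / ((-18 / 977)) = -977 / 162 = -6.03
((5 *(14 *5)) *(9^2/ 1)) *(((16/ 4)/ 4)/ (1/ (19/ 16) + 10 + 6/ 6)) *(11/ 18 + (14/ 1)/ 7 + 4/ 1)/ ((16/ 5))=79135/ 16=4945.94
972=972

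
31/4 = 7.75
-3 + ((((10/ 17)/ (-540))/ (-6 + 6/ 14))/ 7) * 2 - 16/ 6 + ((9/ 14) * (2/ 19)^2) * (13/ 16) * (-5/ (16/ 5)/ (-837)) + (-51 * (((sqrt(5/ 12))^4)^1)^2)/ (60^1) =-8173834471969/ 1435966092288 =-5.69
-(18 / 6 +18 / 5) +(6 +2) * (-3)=-153 / 5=-30.60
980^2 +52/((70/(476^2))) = 5643568/5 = 1128713.60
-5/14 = -0.36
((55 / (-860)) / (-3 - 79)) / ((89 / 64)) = 88 / 156907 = 0.00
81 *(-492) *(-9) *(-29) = -10401372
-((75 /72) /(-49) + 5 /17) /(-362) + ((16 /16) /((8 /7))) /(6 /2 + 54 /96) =33876797 /137504976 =0.25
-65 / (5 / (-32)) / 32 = 13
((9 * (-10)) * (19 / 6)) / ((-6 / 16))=760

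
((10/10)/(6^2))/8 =1/288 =0.00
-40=-40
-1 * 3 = -3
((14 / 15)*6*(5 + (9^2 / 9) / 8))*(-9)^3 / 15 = -83349 / 50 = -1666.98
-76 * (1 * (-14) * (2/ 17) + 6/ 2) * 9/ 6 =-2622/ 17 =-154.24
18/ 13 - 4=-34/ 13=-2.62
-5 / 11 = -0.45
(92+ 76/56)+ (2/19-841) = -198845/266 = -747.54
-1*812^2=-659344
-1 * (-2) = 2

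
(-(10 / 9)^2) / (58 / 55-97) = 5500 / 427437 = 0.01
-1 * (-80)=80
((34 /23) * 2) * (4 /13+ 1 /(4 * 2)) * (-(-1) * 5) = 3825 /598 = 6.40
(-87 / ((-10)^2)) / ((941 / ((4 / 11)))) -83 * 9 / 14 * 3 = -579915993 / 3622850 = -160.07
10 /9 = 1.11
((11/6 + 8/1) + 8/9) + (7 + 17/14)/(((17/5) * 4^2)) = 372647/34272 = 10.87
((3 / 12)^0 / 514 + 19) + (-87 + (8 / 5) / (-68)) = -2971863 / 43690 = -68.02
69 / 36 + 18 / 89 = 2263 / 1068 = 2.12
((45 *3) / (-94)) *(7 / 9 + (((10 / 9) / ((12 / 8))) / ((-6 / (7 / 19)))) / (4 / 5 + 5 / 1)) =-171815 / 155382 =-1.11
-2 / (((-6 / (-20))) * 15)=-4 / 9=-0.44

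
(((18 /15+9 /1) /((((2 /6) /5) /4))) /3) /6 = 34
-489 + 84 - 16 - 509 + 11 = -919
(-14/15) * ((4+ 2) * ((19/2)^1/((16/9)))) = -29.92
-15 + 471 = 456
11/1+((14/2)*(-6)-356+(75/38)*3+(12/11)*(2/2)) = -158835/418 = -379.99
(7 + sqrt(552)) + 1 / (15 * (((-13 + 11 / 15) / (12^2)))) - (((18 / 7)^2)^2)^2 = -252634726705 / 132590423 + 2 * sqrt(138) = -1881.88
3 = 3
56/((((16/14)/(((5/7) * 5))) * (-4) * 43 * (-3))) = 175/516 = 0.34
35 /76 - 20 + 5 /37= -54565 /2812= -19.40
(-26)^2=676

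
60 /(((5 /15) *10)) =18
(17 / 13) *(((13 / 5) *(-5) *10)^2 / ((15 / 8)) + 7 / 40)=18387557 / 1560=11786.90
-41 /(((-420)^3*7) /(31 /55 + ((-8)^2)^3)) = 591135991 /28523880000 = 0.02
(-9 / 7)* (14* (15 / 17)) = -270 / 17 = -15.88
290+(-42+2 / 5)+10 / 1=1292 / 5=258.40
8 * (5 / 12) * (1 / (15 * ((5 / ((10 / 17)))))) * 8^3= 2048 / 153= 13.39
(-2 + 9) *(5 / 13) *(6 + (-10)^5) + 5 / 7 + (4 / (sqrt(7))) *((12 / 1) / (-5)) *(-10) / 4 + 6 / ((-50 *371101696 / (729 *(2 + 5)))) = -4638480566812431 / 17229721600 + 24 *sqrt(7) / 7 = -269204.83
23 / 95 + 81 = 7718 / 95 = 81.24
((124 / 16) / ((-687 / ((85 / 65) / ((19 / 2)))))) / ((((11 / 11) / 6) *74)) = -527 / 4185662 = -0.00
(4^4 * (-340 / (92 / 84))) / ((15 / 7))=-852992 / 23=-37086.61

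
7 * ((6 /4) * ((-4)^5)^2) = 11010048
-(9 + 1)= -10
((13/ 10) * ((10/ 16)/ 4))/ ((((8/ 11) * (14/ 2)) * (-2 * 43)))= -143/ 308224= -0.00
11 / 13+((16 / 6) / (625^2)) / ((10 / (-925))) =0.85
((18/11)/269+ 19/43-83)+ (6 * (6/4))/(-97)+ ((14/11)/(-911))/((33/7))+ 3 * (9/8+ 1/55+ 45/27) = -1101469845662347/14841488612280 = -74.22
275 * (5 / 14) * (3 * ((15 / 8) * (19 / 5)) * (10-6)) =235125 / 28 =8397.32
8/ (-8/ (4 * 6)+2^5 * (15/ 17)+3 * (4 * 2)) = 408/ 2647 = 0.15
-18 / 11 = -1.64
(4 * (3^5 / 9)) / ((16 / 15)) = 405 / 4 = 101.25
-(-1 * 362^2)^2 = -17172529936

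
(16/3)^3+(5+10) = 4501/27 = 166.70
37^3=50653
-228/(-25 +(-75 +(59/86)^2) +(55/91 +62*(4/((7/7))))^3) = -0.00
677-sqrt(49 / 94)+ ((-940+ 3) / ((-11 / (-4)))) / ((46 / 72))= 36353 / 253-7 * sqrt(94) / 94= 142.97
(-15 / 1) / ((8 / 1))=-15 / 8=-1.88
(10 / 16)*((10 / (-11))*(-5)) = 125 / 44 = 2.84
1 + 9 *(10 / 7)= 97 / 7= 13.86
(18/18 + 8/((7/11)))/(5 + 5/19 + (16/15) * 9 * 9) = 9025/60956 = 0.15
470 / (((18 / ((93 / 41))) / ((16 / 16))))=7285 / 123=59.23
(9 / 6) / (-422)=-3 / 844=-0.00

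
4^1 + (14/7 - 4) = 2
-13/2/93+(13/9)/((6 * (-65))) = -308/4185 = -0.07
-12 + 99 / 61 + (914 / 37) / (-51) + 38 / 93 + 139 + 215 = 343.55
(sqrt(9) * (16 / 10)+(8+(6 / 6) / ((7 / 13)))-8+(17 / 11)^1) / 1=3158 / 385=8.20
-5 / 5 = -1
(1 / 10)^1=1 / 10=0.10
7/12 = 0.58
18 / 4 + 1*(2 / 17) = 157 / 34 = 4.62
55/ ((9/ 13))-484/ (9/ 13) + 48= -1715/ 3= -571.67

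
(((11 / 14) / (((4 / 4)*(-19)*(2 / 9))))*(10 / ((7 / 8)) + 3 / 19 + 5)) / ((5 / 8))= -436788 / 88445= -4.94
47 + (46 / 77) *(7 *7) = 839 / 11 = 76.27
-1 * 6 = -6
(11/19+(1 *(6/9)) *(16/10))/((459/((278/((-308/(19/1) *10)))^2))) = 24595633/2332638000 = 0.01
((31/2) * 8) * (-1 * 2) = -248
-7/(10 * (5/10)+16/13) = -91/81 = -1.12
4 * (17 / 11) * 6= 408 / 11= 37.09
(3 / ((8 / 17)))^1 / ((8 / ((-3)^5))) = -12393 / 64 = -193.64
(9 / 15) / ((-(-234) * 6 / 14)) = 7 / 1170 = 0.01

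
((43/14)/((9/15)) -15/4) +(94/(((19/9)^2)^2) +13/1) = 209103103/10946964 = 19.10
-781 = -781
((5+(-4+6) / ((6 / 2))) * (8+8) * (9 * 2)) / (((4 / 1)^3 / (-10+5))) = -255 / 2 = -127.50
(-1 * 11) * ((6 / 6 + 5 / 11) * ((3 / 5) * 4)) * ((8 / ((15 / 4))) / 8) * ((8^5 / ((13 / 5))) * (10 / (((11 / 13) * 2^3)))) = -2097152 / 11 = -190650.18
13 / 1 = 13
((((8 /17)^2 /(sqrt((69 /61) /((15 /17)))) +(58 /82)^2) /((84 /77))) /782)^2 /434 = 101761 * sqrt(119255) /56715017662876167 +153425913699971 /167940059524779933343104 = 0.00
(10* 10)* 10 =1000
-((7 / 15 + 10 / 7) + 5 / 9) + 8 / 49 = -5044 / 2205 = -2.29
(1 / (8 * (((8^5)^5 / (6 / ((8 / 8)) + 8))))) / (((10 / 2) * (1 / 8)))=7 / 94447329657392904273920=0.00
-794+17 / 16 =-12687 / 16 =-792.94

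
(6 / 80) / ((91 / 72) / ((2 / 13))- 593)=-54 / 421045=-0.00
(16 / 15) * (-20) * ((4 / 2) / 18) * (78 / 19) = -1664 / 171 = -9.73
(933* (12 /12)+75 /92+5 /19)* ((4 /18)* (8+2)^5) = 81638450000 /3933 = 20757297.23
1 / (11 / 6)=6 / 11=0.55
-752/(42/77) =-4136/3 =-1378.67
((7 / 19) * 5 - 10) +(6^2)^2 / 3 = 8053 / 19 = 423.84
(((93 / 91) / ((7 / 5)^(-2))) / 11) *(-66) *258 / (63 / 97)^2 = -50168788 / 6825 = -7350.74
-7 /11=-0.64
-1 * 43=-43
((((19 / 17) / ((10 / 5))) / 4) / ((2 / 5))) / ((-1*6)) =-95 / 1632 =-0.06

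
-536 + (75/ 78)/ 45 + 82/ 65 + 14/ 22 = -6873619/ 12870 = -534.08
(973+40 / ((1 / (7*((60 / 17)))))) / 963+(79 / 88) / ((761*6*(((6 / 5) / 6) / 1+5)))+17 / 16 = 176679125413 / 57009322656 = 3.10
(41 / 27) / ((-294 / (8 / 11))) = -164 / 43659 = -0.00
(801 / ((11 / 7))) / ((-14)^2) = 801 / 308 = 2.60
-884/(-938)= 442/469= 0.94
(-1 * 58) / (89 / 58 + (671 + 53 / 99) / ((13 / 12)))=-111012 / 1189385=-0.09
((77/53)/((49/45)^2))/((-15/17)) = -25245/18179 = -1.39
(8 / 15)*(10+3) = 104 / 15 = 6.93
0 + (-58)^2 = 3364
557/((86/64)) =17824/43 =414.51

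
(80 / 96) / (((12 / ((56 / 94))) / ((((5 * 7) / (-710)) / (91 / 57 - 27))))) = 4655 / 57983712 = 0.00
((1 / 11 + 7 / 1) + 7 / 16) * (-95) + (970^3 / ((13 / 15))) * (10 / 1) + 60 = 10530841652.49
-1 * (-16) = 16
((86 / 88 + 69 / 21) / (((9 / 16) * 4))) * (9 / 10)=1313 / 770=1.71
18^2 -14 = 310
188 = 188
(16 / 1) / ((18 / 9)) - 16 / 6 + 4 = 28 / 3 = 9.33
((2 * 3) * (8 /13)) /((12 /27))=108 /13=8.31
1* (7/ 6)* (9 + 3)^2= 168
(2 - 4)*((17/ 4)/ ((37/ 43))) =-731/ 74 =-9.88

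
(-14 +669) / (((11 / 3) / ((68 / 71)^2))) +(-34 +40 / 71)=7232066 / 55451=130.42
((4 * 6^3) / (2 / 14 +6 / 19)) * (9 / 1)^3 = 83770848 / 61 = 1373292.59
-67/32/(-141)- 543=-2449949/4512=-542.99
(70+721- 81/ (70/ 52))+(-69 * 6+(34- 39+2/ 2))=10949/ 35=312.83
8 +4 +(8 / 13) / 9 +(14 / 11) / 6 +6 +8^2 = 105895 / 1287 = 82.28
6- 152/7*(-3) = 71.14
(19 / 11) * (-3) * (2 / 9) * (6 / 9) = -76 / 99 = -0.77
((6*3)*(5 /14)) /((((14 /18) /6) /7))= 2430 /7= 347.14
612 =612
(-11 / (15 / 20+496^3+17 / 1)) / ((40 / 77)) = -847 / 4880958150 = -0.00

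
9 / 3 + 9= 12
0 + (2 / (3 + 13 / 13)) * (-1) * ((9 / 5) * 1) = -9 / 10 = -0.90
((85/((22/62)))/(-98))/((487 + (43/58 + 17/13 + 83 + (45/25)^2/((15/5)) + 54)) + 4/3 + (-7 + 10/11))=-74504625/18970163261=-0.00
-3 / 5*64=-192 / 5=-38.40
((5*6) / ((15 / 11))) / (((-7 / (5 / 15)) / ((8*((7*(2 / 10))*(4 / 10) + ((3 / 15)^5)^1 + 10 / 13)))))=-9506288 / 853125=-11.14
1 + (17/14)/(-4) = 39/56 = 0.70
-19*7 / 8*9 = -1197 / 8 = -149.62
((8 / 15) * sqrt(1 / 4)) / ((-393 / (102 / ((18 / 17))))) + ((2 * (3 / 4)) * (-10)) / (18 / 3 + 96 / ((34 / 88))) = -3170177 / 25501770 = -0.12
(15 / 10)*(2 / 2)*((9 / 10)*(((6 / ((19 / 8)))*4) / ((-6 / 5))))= -216 / 19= -11.37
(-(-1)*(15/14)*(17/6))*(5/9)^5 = 265625/1653372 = 0.16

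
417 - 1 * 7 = 410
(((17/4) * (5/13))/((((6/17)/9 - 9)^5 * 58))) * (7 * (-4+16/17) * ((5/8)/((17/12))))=10655191575/2312272369310612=0.00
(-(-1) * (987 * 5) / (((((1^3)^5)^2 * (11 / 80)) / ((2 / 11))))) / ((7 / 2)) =225600 / 121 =1864.46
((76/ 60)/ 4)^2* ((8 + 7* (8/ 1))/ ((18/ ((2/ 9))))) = 1444/ 18225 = 0.08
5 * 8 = 40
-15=-15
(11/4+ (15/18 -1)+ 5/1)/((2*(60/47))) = 4277/1440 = 2.97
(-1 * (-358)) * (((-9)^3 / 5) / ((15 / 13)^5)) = -398768682 / 15625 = -25521.20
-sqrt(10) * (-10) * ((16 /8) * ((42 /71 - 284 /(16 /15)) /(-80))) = 75447 * sqrt(10) /1136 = 210.02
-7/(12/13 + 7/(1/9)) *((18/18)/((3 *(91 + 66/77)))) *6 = -1274/534333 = -0.00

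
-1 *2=-2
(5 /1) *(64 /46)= 160 /23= 6.96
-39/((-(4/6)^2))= 351/4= 87.75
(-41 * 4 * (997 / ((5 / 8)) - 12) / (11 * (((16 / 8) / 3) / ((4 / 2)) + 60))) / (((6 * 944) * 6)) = -81139 / 7048140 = -0.01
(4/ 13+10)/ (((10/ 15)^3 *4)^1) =1809/ 208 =8.70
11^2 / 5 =121 / 5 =24.20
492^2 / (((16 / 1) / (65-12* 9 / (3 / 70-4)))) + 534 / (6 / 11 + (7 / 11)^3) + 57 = 413673971364 / 296113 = 1397013.88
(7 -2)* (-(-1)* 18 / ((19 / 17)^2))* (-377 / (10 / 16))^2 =47318723712 / 1805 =26215359.40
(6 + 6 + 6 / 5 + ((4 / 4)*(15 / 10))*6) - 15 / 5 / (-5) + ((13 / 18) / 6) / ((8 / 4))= 24689 / 1080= 22.86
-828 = -828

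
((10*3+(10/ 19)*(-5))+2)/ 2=279/ 19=14.68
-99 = -99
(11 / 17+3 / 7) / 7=128 / 833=0.15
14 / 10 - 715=-3568 / 5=-713.60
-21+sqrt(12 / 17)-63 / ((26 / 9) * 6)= -1281 / 52+2 * sqrt(51) / 17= -23.79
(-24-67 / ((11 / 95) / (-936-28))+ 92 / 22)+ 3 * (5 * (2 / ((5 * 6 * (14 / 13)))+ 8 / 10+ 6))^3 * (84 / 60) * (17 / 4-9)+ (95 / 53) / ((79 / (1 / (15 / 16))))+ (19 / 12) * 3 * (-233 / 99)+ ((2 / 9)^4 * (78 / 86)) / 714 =-429402505410565508377 / 1731805535386080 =-247950.76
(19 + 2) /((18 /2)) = 7 /3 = 2.33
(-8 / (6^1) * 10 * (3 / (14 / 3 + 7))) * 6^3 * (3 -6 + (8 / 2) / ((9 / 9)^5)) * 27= -139968 / 7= -19995.43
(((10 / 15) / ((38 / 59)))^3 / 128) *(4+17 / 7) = 1026895 / 18436992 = 0.06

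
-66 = -66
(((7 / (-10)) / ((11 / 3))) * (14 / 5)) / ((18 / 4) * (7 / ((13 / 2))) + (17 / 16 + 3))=-30576 / 509575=-0.06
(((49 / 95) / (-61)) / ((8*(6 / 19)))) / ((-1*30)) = 49 / 439200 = 0.00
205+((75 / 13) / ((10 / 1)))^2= 138805 / 676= 205.33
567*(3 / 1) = 1701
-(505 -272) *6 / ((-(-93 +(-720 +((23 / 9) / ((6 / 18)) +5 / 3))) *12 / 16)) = -5592 / 2411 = -2.32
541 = 541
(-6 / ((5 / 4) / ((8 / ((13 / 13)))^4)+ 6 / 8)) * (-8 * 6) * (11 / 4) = 12976128 / 12293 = 1055.57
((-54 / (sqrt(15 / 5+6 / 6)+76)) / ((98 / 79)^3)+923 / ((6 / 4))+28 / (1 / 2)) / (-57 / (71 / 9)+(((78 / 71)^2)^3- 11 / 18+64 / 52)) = -9464936797262543608833 / 68383270432150268756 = -138.41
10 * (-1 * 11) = -110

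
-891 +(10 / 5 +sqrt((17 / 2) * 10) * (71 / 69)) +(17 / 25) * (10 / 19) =-84421 / 95 +71 * sqrt(85) / 69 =-879.16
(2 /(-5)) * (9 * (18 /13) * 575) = -37260 /13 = -2866.15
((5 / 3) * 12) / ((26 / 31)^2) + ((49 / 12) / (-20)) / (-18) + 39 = 67.44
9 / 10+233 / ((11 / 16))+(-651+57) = -27961 / 110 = -254.19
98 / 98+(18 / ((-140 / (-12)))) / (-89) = 3061 / 3115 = 0.98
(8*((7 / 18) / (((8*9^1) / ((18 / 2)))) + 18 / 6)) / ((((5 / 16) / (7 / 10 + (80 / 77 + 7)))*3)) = 3938708 / 17325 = 227.34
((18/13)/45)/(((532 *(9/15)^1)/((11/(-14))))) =-11/145236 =-0.00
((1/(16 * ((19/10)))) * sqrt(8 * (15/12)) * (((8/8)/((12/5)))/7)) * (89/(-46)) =-2225 * sqrt(10)/587328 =-0.01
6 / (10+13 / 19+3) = 57 / 130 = 0.44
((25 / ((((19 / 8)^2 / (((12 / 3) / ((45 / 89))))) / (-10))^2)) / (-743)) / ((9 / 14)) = -726754918400 / 70587978687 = -10.30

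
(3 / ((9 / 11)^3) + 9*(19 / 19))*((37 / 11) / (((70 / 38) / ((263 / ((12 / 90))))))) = 325219751 / 6237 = 52143.62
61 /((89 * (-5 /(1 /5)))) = -61 /2225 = -0.03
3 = 3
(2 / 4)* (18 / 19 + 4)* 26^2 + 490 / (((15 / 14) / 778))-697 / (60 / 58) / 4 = 357309.10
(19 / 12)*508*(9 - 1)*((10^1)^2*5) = 9652000 / 3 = 3217333.33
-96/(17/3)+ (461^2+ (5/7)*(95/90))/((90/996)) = 37783120391/16065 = 2351890.47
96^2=9216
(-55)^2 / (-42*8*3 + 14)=-3025 / 994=-3.04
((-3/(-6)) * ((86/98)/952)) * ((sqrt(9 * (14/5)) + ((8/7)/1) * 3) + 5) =129 * sqrt(70)/466480 + 2537/653072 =0.01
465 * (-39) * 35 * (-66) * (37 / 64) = 774999225 / 32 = 24218725.78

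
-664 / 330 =-332 / 165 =-2.01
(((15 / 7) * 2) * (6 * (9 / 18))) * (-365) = -32850 / 7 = -4692.86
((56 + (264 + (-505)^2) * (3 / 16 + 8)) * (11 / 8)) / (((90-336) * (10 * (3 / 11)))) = -4283.85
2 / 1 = 2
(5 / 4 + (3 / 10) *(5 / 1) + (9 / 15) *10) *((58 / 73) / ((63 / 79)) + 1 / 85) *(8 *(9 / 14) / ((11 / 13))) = 5122897 / 95557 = 53.61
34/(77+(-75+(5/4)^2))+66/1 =4306/57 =75.54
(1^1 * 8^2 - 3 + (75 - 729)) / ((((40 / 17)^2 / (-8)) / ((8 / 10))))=171377 / 250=685.51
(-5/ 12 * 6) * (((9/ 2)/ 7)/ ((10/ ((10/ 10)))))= -9/ 56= -0.16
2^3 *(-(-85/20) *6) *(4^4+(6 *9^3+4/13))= 12279576/13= 944582.77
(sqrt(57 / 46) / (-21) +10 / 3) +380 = 1150 / 3 - sqrt(2622) / 966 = 383.28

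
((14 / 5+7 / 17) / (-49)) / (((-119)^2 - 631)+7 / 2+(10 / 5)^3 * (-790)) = -26 / 2861355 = -0.00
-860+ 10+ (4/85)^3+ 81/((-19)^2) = -188394489021/221699125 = -849.78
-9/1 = -9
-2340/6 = -390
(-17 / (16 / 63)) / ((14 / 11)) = -1683 / 32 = -52.59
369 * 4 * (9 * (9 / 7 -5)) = -345384 / 7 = -49340.57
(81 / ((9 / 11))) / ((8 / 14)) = 693 / 4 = 173.25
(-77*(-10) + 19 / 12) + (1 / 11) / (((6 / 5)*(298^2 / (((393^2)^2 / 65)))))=1084.66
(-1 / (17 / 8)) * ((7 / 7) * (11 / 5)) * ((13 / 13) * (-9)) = 9.32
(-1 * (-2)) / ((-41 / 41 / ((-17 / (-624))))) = -17 / 312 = -0.05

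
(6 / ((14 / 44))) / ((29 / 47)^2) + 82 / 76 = 11321711 / 223706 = 50.61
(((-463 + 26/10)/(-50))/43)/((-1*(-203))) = 1151/1091125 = 0.00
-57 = -57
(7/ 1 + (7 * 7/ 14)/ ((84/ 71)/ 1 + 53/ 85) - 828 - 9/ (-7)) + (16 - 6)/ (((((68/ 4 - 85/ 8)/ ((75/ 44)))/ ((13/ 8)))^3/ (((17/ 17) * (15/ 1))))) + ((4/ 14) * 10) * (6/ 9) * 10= -5382694418948821/ 6844505309664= -786.43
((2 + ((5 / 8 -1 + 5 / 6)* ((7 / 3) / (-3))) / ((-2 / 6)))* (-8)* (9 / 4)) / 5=-221 / 20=-11.05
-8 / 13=-0.62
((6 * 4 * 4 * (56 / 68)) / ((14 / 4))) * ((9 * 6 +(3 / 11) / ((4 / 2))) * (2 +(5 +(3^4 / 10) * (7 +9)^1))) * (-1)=-156182976 / 935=-167040.62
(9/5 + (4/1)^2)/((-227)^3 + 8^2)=-89/58485095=-0.00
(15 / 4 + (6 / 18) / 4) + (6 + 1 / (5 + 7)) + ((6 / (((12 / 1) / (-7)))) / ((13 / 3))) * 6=791 / 156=5.07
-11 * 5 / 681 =-0.08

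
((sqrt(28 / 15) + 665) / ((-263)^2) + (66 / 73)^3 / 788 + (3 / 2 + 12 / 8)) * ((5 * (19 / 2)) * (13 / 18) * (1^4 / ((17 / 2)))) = 247 * sqrt(105) / 31748571 + 9854382084233245 / 811031522469093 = 12.15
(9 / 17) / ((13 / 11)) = 99 / 221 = 0.45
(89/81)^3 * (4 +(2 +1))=4934783/531441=9.29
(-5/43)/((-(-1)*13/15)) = -75/559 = -0.13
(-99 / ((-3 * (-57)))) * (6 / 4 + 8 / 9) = -473 / 342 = -1.38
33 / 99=0.33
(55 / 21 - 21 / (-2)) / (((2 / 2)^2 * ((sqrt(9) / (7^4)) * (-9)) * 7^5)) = -551 / 7938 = -0.07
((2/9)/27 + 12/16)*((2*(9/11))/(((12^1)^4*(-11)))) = -67/12317184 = -0.00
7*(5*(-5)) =-175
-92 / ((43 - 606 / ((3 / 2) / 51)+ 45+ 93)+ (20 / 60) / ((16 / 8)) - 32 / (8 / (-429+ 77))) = 552 / 114089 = 0.00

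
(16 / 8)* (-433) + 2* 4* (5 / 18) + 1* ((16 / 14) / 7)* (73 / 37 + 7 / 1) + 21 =-13727701 / 16317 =-841.31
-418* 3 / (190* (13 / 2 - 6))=-66 / 5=-13.20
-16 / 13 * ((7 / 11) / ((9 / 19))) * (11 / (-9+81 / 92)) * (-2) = -391552 / 87399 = -4.48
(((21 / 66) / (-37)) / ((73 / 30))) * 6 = -630 / 29711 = -0.02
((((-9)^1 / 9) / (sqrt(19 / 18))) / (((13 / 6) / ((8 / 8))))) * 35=-630 * sqrt(38) / 247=-15.72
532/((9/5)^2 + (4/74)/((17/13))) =8365700/51599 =162.13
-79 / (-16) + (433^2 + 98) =3001471 / 16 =187591.94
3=3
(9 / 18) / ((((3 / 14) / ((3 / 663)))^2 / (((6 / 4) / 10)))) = 49 / 1465230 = 0.00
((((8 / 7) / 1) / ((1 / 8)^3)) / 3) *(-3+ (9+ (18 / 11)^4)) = 37609472 / 14641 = 2568.78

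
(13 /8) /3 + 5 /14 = 151 /168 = 0.90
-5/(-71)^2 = -5/5041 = -0.00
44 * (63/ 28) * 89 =8811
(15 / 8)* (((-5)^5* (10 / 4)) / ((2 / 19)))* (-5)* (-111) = -2471484375 / 32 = -77233886.72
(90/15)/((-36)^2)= 1/216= 0.00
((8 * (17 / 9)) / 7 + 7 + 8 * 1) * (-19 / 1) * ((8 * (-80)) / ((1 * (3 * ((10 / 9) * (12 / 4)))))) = 1314496 / 63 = 20865.02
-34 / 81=-0.42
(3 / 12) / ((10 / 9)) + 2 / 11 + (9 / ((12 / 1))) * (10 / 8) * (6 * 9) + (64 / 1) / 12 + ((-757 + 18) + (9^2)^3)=350300521 / 660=530758.37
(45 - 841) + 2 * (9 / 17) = -13514 / 17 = -794.94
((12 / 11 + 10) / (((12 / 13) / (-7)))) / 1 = -5551 / 66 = -84.11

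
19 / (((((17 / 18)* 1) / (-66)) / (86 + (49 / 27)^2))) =-54419420 / 459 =-118560.83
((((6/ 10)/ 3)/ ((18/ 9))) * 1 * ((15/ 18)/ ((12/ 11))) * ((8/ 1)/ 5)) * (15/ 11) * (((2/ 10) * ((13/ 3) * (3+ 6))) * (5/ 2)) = 13/ 4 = 3.25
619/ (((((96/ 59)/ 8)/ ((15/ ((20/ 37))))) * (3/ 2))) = 1351277/ 24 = 56303.21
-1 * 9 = -9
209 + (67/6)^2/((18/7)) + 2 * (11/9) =259.94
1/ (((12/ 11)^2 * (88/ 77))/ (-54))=-2541/ 64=-39.70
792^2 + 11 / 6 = 3763595 / 6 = 627265.83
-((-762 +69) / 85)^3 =332812557 / 614125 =541.93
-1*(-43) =43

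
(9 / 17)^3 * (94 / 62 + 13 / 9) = 66906 / 152303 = 0.44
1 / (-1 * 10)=-1 / 10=-0.10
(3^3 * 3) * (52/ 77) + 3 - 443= -29668/ 77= -385.30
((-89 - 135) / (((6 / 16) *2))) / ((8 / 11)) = -410.67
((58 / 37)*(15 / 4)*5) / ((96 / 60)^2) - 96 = -400281 / 4736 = -84.52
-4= -4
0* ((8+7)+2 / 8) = 0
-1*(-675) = 675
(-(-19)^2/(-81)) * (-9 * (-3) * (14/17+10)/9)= 144.71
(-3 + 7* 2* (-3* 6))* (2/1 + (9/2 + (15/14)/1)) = -13515/7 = -1930.71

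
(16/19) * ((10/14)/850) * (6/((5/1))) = 48/56525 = 0.00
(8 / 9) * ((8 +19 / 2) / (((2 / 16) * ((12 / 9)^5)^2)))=229635 / 32768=7.01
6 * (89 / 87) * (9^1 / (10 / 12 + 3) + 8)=42364 / 667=63.51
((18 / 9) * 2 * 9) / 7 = 36 / 7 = 5.14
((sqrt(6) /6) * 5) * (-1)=-2.04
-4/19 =-0.21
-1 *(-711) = 711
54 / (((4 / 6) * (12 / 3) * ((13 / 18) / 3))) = 2187 / 26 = 84.12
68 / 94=34 / 47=0.72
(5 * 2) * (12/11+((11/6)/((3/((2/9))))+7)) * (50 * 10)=36650000/891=41133.56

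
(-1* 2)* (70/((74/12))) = -840/37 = -22.70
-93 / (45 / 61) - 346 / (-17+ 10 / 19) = -493273 / 4695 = -105.06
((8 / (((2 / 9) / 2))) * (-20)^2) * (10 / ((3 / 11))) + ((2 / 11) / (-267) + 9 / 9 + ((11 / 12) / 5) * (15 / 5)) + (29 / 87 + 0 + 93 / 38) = 1178564192563 / 1116060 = 1056004.33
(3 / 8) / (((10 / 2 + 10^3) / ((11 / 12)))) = 11 / 32160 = 0.00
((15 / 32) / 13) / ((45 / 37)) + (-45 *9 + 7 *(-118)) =-1536251 / 1248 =-1230.97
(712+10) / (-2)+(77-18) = -302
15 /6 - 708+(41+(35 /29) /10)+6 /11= -211763 /319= -663.83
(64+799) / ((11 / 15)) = 12945 / 11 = 1176.82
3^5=243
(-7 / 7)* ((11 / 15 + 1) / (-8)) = 0.22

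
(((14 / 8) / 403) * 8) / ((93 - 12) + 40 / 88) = 0.00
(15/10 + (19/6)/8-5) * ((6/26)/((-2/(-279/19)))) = -41571/7904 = -5.26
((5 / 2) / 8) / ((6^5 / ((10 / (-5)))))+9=559867 / 62208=9.00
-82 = -82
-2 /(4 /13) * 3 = -39 /2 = -19.50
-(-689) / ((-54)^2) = 0.24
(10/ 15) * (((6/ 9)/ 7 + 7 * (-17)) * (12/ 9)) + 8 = -18464/ 189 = -97.69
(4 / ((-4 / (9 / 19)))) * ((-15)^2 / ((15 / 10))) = -1350 / 19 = -71.05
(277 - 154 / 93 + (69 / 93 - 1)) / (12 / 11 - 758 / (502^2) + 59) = 35458600826 / 7745333229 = 4.58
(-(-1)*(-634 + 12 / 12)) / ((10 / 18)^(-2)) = -195.37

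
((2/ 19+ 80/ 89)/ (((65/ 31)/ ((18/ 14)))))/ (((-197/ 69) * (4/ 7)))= -16344099/ 43306510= -0.38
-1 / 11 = -0.09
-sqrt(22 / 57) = -sqrt(1254) / 57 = -0.62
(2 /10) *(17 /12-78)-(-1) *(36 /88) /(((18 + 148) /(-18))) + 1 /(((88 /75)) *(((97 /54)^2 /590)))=72405585407 /515425020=140.48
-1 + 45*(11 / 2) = 493 / 2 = 246.50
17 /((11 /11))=17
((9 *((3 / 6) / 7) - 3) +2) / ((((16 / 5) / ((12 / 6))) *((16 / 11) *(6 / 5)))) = -1375 / 10752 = -0.13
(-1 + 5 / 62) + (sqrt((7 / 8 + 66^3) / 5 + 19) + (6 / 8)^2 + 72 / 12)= 2799 / 496 + sqrt(920294) / 4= 245.47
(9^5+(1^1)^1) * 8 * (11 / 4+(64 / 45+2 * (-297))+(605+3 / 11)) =722323220 / 99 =7296194.14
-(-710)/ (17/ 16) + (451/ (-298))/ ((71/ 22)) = 120093103/ 179843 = 667.77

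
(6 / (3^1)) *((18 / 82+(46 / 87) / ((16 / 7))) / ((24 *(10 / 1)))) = 2573 / 684864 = 0.00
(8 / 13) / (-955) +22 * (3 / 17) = 819254 / 211055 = 3.88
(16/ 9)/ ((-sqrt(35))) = -16 * sqrt(35)/ 315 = -0.30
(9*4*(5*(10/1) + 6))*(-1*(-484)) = 975744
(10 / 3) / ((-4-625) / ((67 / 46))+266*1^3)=-335 / 16668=-0.02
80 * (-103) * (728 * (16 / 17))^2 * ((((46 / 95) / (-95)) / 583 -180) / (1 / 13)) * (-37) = -101857567217915610529792 / 304119035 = -334926642187706.57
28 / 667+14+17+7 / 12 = 253129 / 8004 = 31.63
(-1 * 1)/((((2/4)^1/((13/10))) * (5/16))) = -208/25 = -8.32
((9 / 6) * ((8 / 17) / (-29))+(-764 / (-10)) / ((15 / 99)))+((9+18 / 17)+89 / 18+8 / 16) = 3391166 / 6525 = 519.72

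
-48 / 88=-6 / 11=-0.55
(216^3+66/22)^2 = 101560017134601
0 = 0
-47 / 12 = -3.92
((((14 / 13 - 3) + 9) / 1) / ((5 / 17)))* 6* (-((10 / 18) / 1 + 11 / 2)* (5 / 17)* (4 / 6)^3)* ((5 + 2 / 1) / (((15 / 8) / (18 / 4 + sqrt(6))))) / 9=-2246272 / 15795 - 4492544* sqrt(6) / 142155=-219.63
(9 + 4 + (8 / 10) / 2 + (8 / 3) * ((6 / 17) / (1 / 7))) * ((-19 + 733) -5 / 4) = 4843849 / 340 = 14246.61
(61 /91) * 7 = 61 /13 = 4.69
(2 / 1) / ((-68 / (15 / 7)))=-15 / 238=-0.06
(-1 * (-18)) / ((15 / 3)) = 18 / 5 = 3.60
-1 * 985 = -985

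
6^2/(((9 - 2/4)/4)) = 288/17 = 16.94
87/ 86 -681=-58479/ 86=-679.99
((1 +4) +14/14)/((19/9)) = 54/19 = 2.84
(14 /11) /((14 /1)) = 1 /11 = 0.09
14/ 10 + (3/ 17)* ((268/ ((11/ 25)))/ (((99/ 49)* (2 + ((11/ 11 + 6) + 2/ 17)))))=407071/ 56265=7.23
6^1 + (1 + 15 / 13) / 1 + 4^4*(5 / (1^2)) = 16746 / 13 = 1288.15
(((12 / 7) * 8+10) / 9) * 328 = 54448 / 63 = 864.25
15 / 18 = 5 / 6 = 0.83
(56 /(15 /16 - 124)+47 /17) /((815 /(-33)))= -231933 /2480045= -0.09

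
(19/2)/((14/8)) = 38/7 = 5.43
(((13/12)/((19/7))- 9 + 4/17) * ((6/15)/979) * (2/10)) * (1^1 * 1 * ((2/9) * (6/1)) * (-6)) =5188/948651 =0.01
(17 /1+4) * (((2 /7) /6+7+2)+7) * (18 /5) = 6066 /5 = 1213.20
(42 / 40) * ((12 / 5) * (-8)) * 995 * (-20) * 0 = 0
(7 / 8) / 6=7 / 48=0.15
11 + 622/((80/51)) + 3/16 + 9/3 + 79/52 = 428721/1040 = 412.23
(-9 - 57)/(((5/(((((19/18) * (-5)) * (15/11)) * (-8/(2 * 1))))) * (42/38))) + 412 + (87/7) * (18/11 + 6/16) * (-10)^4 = 57762002/231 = 250051.96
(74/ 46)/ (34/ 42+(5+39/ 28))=3108/ 13915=0.22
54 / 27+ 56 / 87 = 230 / 87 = 2.64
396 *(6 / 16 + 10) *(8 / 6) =5478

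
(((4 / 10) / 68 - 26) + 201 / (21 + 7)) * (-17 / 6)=14927 / 280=53.31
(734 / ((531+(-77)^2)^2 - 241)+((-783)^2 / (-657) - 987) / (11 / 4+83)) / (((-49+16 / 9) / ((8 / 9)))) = 187186030690928 / 444087386650425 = 0.42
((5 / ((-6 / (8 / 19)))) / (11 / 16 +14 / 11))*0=0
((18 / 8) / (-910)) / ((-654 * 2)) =0.00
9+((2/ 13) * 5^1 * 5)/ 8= 493/ 52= 9.48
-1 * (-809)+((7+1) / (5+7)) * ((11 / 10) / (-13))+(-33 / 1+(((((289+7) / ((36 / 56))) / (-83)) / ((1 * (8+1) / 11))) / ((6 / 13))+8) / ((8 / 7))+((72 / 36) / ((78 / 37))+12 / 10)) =772.24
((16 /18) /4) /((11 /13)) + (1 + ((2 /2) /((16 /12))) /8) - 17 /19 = 27787 /60192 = 0.46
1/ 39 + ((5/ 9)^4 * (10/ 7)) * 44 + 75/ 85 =69991018/ 10149867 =6.90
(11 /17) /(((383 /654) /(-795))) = -5719230 /6511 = -878.40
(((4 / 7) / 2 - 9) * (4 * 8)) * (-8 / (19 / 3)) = 352.24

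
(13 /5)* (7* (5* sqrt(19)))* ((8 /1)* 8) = 5824* sqrt(19) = 25386.23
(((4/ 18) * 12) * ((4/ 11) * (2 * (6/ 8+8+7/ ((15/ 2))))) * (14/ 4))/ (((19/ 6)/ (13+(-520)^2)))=1599664976/ 285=5612859.56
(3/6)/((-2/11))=-11/4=-2.75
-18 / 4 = -9 / 2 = -4.50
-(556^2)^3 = -29542602396307456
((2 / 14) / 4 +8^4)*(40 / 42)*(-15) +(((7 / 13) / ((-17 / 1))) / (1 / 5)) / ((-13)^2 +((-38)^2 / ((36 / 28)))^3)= -654409808343335790160 / 11183663859244877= -58514.80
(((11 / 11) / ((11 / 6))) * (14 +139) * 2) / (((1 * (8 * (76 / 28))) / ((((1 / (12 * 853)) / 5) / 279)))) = 119 / 221063480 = 0.00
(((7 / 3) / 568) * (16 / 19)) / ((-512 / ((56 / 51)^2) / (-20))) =1715 / 10526247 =0.00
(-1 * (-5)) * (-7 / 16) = -35 / 16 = -2.19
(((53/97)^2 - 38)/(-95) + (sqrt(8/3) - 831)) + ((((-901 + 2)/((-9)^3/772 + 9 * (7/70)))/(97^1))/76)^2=-821.39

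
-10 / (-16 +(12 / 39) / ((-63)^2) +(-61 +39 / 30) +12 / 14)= 5159700 / 38616629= 0.13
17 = 17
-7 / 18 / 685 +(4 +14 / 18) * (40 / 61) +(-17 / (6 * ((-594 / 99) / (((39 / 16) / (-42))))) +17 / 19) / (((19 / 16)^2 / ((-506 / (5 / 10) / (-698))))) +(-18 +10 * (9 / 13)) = -128391980620583 / 18204469362170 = -7.05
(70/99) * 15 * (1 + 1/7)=400/33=12.12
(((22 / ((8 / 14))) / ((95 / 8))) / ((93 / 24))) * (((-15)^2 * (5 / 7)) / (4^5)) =2475 / 18848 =0.13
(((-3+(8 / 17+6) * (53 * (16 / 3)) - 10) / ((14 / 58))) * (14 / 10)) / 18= 2685893 / 4590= 585.16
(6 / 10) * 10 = 6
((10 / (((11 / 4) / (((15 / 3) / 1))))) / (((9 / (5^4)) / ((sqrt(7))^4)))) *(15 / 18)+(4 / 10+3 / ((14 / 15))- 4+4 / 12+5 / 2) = 535962943 / 10395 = 51559.69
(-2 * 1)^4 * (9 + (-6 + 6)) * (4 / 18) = 32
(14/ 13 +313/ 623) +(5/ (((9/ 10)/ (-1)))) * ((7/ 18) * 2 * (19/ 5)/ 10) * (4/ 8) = 994975/ 1312038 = 0.76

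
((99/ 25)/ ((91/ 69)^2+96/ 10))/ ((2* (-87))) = -157113/ 78280570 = -0.00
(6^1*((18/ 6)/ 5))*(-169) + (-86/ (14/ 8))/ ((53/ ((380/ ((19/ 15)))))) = -886.57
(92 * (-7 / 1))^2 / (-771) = -414736 / 771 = -537.92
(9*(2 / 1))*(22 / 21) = 132 / 7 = 18.86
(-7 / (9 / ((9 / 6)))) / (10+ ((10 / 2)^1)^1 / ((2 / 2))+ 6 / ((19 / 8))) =-133 / 1998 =-0.07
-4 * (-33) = 132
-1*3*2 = -6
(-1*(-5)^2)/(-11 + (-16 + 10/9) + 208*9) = -45/3323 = -0.01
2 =2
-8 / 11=-0.73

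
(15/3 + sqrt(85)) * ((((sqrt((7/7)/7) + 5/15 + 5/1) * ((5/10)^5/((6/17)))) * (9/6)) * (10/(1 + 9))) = 17 * (5 + sqrt(85)) * (3 * sqrt(7) + 112)/2688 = 10.79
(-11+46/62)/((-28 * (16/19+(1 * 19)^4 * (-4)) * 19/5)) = -53/286566728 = -0.00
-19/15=-1.27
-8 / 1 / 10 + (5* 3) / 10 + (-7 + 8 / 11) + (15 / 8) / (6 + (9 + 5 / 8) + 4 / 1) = -94591 / 17270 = -5.48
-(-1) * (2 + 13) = 15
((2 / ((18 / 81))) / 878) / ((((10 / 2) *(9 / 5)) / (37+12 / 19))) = 715 / 16682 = 0.04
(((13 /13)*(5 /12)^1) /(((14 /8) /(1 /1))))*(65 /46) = 325 /966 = 0.34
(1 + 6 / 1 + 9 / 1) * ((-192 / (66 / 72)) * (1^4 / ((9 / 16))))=-65536 / 11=-5957.82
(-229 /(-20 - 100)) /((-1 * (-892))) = 229 /107040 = 0.00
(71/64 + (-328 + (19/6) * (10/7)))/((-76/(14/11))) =433261/80256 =5.40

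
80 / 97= 0.82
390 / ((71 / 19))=7410 / 71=104.37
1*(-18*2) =-36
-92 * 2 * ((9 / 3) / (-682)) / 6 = 46 / 341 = 0.13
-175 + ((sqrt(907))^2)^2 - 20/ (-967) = 795332378/ 967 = 822474.02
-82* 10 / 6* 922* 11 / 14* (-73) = 151775030 / 21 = 7227382.38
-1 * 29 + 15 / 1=-14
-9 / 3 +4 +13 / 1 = 14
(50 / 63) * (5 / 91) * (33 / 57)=2750 / 108927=0.03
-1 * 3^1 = -3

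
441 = 441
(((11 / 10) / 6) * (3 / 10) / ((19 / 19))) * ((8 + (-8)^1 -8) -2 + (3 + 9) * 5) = 11 / 4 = 2.75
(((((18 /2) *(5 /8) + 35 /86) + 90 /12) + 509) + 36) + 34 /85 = 961363 /1720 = 558.93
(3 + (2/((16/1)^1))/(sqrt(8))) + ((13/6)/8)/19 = sqrt(2)/32 + 2749/912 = 3.06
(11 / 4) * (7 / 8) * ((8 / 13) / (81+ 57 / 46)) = 1771 / 98358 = 0.02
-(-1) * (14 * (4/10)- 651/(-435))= 1029/145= 7.10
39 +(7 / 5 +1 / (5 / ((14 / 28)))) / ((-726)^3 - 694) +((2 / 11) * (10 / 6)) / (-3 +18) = 2956414703323 / 75766258260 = 39.02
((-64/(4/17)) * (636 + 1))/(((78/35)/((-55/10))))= 1282820/3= 427606.67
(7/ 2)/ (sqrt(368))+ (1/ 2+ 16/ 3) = 7 * sqrt(23)/ 184+ 35/ 6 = 6.02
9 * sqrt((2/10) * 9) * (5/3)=9 * sqrt(5)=20.12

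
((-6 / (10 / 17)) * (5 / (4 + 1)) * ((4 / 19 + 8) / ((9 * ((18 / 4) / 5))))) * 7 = -12376 / 171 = -72.37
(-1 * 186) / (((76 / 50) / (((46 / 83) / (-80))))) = 0.85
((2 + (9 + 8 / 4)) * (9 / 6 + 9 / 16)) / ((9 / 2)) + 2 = 191 / 24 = 7.96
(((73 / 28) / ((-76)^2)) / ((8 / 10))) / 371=365 / 240004352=0.00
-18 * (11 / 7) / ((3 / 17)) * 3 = -3366 / 7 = -480.86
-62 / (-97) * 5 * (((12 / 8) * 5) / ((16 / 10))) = 11625 / 776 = 14.98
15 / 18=5 / 6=0.83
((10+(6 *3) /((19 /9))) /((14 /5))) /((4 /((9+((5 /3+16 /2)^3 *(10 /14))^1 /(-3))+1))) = -25580500 /75411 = -339.21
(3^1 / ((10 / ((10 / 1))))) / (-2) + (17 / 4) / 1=11 / 4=2.75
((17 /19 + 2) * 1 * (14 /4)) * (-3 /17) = -1155 /646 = -1.79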